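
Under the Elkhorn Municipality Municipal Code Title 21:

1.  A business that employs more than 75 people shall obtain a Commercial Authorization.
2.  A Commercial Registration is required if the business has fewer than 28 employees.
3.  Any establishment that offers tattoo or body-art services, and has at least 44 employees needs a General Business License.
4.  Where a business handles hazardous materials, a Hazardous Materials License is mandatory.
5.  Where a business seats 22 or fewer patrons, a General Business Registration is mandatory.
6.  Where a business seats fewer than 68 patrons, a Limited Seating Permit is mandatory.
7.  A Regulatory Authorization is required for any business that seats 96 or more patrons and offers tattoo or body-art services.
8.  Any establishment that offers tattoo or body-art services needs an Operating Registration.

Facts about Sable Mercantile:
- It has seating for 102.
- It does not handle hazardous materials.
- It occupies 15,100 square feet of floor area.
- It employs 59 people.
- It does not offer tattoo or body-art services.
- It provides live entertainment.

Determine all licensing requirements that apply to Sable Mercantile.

1. employees 59 ≤ 75 → Commercial Authorization not required.
2. employees 59 ≥ 28 → Commercial Registration not required.
3. does not offer tattoo or body-art services; employees 59 ≥ 44 → General Business License not required.
4. does not handle hazardous materials → Hazardous Materials License not required.
5. seating 102 > 22 → General Business Registration not required.
6. seating 102 ≥ 68 → Limited Seating Permit not required.
7. seating 102 ≥ 96; does not offer tattoo or body-art services → Regulatory Authorization not required.
8. does not offer tattoo or body-art services → Operating Registration not required.

None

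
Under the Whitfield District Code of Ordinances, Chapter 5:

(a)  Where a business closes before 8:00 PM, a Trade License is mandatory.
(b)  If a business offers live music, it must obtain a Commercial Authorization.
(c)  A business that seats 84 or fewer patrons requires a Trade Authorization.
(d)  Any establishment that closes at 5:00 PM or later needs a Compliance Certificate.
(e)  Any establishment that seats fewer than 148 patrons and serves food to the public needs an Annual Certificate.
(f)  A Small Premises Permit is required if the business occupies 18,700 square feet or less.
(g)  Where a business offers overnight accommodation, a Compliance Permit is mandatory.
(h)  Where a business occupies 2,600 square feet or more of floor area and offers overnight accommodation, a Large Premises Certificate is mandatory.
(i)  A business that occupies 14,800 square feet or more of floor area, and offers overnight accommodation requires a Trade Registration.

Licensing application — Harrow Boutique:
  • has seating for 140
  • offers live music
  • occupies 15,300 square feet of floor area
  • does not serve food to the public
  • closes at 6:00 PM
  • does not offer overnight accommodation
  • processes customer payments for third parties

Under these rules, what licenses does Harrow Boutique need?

(a) closes 6:00 PM, at/before 8:00 PM → Trade License required.
(b) offers live music → Commercial Authorization required.
(c) seating 140 > 84 → Trade Authorization not required.
(d) closes 6:00 PM, after 5:00 PM → Compliance Certificate required.
(e) seating 140 < 148; does not serve food to the public → Annual Certificate not required.
(f) floor area 15,300 square feet ≤ 18,700 square feet → Small Premises Permit required.
(g) does not offer overnight accommodation → Compliance Permit not required.
(h) floor area 15,300 square feet ≥ 2,600 square feet; does not offer overnight accommodation → Large Premises Certificate not required.
(i) floor area 15,300 square feet ≥ 14,800 square feet; does not offer overnight accommodation → Trade Registration not required.

Commercial Authorization, Compliance Certificate, Small Premises Permit, Trade License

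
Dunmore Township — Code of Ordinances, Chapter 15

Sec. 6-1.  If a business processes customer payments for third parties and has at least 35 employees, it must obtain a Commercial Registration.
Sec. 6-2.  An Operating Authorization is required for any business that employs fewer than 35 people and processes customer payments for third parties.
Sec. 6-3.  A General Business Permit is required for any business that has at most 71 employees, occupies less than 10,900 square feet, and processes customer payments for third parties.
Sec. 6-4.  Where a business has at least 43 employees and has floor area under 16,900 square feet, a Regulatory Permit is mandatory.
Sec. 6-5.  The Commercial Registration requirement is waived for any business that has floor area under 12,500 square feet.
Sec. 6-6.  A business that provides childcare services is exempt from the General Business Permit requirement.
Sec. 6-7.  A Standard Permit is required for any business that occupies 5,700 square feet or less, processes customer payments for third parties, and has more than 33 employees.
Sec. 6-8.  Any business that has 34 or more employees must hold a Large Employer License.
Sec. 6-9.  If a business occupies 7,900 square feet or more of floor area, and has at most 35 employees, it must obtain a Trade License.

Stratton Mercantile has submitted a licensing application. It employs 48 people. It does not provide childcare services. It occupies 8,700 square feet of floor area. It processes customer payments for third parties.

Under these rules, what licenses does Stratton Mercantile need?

General Business Permit, Large Employer License, Regulatory Permit

Sec. 6-1. processes customer payments for third parties; employees 48 ≥ 35 → Commercial Registration required.
Sec. 6-2. employees 48 ≥ 35; processes customer payments for third parties → Operating Authorization not required.
Sec. 6-3. employees 48 ≤ 71; floor area 8,700 square feet < 10,900 square feet; processes customer payments for third parties → General Business Permit required.
Sec. 6-4. employees 48 ≥ 43; floor area 8,700 square feet < 16,900 square feet → Regulatory Permit required.
Sec. 6-5. floor area 8,700 square feet < 12,500 square feet → exempt from Commercial Registration.
Sec. 6-6. does not provide childcare services → General Business Permit exemption does not apply.
Sec. 6-7. floor area 8,700 square feet > 5,700 square feet; processes customer payments for third parties; employees 48 > 33 → Standard Permit not required.
Sec. 6-8. employees 48 ≥ 34 → Large Employer License required.
Sec. 6-9. floor area 8,700 square feet ≥ 7,900 square feet; employees 48 > 35 → Trade License not required.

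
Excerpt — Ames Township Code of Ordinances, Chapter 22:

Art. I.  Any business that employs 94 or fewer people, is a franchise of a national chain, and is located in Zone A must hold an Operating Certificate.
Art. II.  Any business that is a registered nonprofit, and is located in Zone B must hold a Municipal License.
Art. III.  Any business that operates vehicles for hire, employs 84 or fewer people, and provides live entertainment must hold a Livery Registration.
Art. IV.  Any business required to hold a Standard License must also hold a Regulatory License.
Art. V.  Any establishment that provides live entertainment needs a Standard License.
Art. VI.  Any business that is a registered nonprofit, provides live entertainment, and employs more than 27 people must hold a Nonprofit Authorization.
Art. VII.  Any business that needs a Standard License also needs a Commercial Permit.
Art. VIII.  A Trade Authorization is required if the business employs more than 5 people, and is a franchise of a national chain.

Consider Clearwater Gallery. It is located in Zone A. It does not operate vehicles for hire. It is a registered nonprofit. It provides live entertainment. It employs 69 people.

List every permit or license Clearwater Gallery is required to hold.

Commercial Permit, Nonprofit Authorization, Regulatory License, Standard License

Art. I. employees 69 ≤ 94; is a registered nonprofit (not: is a franchise of a national chain); is located in Zone A → Operating Certificate not required.
Art. II. is a registered nonprofit; is located in Zone A (not: is located in Zone B) → Municipal License not required.
Art. III. does not operate vehicles for hire; employees 69 ≤ 84; provides live entertainment → Livery Registration not required.
Art. IV. Standard License is required → Regulatory License also required.
Art. V. provides live entertainment → Standard License required.
Art. VI. is a registered nonprofit; provides live entertainment; employees 69 > 27 → Nonprofit Authorization required.
Art. VII. Standard License is required → Commercial Permit also required.
Art. VIII. employees 69 > 5; is a registered nonprofit (not: is a franchise of a national chain) → Trade Authorization not required.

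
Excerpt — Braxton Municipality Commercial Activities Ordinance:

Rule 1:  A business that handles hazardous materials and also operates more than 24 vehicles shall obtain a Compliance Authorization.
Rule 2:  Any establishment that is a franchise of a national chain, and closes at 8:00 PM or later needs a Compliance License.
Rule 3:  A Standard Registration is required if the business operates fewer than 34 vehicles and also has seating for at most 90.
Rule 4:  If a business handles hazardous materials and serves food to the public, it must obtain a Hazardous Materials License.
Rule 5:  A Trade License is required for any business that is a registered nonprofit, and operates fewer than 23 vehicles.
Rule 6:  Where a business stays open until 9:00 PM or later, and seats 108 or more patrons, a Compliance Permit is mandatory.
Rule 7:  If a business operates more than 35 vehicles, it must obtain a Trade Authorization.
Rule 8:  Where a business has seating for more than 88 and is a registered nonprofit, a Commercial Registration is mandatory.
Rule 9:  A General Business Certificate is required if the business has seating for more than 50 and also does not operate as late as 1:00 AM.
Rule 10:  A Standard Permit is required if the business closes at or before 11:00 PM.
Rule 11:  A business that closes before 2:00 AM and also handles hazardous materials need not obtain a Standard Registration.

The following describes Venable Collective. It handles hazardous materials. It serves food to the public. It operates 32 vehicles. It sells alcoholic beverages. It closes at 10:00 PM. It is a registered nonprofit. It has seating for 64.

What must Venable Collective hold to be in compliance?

Rule 1: handles hazardous materials; vehicles 32 > 24 → Compliance Authorization required.
Rule 2: is a registered nonprofit (not: is a franchise of a national chain); closes 10:00 PM, after 8:00 PM → Compliance License not required.
Rule 3: vehicles 32 < 34; seating 64 ≤ 90 → Standard Registration required.
Rule 4: handles hazardous materials; serves food to the public → Hazardous Materials License required.
Rule 5: is a registered nonprofit; vehicles 32 ≥ 23 → Trade License not required.
Rule 6: closes 10:00 PM, after 9:00 PM; seating 64 < 108 → Compliance Permit not required.
Rule 7: vehicles 32 ≤ 35 → Trade Authorization not required.
Rule 8: seating 64 ≤ 88; is a registered nonprofit → Commercial Registration not required.
Rule 9: seating 64 > 50; closes 10:00 PM, at/before 1:00 AM → General Business Certificate required.
Rule 10: closes 10:00 PM, at/before 11:00 PM → Standard Permit required.
Rule 11: closes 10:00 PM, at/before 2:00 AM; handles hazardous materials → exempt from Standard Registration.

Compliance Authorization, General Business Certificate, Hazardous Materials License, Standard Permit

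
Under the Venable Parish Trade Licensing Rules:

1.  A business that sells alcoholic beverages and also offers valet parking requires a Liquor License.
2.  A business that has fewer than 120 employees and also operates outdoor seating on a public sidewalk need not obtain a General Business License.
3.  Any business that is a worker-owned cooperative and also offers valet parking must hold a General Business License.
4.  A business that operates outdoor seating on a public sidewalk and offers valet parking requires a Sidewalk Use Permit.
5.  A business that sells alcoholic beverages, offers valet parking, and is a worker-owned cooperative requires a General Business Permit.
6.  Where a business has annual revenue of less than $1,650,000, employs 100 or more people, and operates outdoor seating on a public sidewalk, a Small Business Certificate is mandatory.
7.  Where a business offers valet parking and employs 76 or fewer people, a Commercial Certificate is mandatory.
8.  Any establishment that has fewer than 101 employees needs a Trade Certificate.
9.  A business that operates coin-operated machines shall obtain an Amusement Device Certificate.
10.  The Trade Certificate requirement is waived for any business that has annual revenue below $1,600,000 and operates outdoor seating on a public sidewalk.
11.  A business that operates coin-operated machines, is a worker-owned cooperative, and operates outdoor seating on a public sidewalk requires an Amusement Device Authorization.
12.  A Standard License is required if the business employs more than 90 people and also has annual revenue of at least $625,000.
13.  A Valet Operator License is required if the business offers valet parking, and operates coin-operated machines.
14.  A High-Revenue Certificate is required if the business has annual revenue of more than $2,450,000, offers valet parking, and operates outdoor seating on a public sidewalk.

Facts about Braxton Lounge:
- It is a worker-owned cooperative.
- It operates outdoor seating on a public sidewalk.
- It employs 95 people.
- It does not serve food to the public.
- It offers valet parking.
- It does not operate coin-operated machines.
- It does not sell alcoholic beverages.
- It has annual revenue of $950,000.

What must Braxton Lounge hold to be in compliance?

1. does not sell alcoholic beverages; offers valet parking → Liquor License not required.
2. employees 95 < 120; operates outdoor seating on a public sidewalk → exempt from General Business License.
3. is a worker-owned cooperative; offers valet parking → General Business License required.
4. operates outdoor seating on a public sidewalk; offers valet parking → Sidewalk Use Permit required.
5. does not sell alcoholic beverages; offers valet parking; is a worker-owned cooperative → General Business Permit not required.
6. revenue $950,000 < $1,650,000; employees 95 < 100; operates outdoor seating on a public sidewalk → Small Business Certificate not required.
7. offers valet parking; employees 95 > 76 → Commercial Certificate not required.
8. employees 95 < 101 → Trade Certificate required.
9. does not operate coin-operated machines → Amusement Device Certificate not required.
10. revenue $950,000 < $1,600,000; operates outdoor seating on a public sidewalk → exempt from Trade Certificate.
11. does not operate coin-operated machines; is a worker-owned cooperative; operates outdoor seating on a public sidewalk → Amusement Device Authorization not required.
12. employees 95 > 90; revenue $950,000 ≥ $625,000 → Standard License required.
13. offers valet parking; does not operate coin-operated machines → Valet Operator License not required.
14. revenue $950,000 ≤ $2,450,000; offers valet parking; operates outdoor seating on a public sidewalk → High-Revenue Certificate not required.

Sidewalk Use Permit, Standard License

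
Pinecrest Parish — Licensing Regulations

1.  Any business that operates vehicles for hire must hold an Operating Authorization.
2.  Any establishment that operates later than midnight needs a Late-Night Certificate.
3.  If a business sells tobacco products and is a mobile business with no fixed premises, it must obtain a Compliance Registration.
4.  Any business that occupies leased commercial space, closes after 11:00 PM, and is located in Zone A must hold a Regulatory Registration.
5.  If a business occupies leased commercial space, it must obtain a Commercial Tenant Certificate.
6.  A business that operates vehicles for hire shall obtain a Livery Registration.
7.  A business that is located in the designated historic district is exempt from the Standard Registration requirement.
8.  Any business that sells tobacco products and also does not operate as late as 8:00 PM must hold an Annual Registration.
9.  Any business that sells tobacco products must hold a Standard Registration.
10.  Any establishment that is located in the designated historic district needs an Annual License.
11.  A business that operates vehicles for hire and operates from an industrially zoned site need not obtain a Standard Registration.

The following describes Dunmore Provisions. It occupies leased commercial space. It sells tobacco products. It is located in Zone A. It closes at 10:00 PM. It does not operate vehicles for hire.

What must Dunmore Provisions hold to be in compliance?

Commercial Tenant Certificate, Standard Registration

1. does not operate vehicles for hire → Operating Authorization not required.
2. closes 10:00 PM, at/before midnight → Late-Night Certificate not required.
3. sells tobacco products; occupies leased commercial space (not: is a mobile business with no fixed premises) → Compliance Registration not required.
4. occupies leased commercial space; closes 10:00 PM, at/before 11:00 PM; is located in Zone A → Regulatory Registration not required.
5. occupies leased commercial space → Commercial Tenant Certificate required.
6. does not operate vehicles for hire → Livery Registration not required.
7. is located in Zone A (not: is located in the designated historic district) → Standard Registration exemption does not apply.
8. sells tobacco products; closes 10:00 PM, after 8:00 PM → Annual Registration not required.
9. sells tobacco products → Standard Registration required.
10. is located in Zone A (not: is located in the designated historic district) → Annual License not required.
11. does not operate vehicles for hire; occupies leased commercial space (not: operates from an industrially zoned site) → Standard Registration exemption does not apply.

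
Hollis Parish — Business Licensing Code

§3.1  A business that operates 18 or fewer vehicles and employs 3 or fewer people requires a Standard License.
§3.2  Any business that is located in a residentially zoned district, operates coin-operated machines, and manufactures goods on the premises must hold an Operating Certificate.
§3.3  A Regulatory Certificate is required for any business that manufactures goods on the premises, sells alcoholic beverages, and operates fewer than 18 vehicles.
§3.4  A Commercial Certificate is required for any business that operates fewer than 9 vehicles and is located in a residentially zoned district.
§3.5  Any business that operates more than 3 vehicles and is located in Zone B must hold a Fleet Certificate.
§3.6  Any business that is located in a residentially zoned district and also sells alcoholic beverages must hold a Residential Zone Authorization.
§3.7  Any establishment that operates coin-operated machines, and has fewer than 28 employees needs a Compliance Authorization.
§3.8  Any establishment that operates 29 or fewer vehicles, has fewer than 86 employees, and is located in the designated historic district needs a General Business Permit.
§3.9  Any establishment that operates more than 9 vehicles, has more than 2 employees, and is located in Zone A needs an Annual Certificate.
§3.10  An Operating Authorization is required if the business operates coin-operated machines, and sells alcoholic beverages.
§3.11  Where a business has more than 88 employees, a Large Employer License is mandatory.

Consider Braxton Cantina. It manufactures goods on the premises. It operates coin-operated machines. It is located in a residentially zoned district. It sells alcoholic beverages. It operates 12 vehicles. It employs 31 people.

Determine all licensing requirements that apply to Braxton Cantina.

§3.1 vehicles 12 ≤ 18; employees 31 > 3 → Standard License not required.
§3.2 is located in a residentially zoned district; operates coin-operated machines; manufactures goods on the premises → Operating Certificate required.
§3.3 manufactures goods on the premises; sells alcoholic beverages; vehicles 12 < 18 → Regulatory Certificate required.
§3.4 vehicles 12 ≥ 9; is located in a residentially zoned district → Commercial Certificate not required.
§3.5 vehicles 12 > 3; is located in a residentially zoned district (not: is located in Zone B) → Fleet Certificate not required.
§3.6 is located in a residentially zoned district; sells alcoholic beverages → Residential Zone Authorization required.
§3.7 operates coin-operated machines; employees 31 ≥ 28 → Compliance Authorization not required.
§3.8 vehicles 12 ≤ 29; employees 31 < 86; is located in a residentially zoned district (not: is located in the designated historic district) → General Business Permit not required.
§3.9 vehicles 12 > 9; employees 31 > 2; is located in a residentially zoned district (not: is located in Zone A) → Annual Certificate not required.
§3.10 operates coin-operated machines; sells alcoholic beverages → Operating Authorization required.
§3.11 employees 31 ≤ 88 → Large Employer License not required.

Operating Authorization, Operating Certificate, Regulatory Certificate, Residential Zone Authorization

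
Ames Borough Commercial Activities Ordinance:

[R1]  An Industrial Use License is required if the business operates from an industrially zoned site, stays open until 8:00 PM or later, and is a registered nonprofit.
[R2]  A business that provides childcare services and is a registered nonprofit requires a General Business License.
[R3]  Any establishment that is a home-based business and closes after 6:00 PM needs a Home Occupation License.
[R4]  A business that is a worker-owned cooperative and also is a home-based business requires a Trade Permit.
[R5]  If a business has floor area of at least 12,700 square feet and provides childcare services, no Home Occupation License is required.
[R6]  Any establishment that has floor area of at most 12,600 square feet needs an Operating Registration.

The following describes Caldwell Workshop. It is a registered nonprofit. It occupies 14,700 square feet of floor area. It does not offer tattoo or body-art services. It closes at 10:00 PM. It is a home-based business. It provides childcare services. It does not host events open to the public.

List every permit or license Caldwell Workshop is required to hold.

General Business License

[R1] is a home-based business (not: operates from an industrially zoned site); closes 10:00 PM, after 8:00 PM; is a registered nonprofit → Industrial Use License not required.
[R2] provides childcare services; is a registered nonprofit → General Business License required.
[R3] is a home-based business; closes 10:00 PM, after 6:00 PM → Home Occupation License required.
[R4] is a registered nonprofit (not: is a worker-owned cooperative); is a home-based business → Trade Permit not required.
[R5] floor area 14,700 square feet ≥ 12,700 square feet; provides childcare services → exempt from Home Occupation License.
[R6] floor area 14,700 square feet > 12,600 square feet → Operating Registration not required.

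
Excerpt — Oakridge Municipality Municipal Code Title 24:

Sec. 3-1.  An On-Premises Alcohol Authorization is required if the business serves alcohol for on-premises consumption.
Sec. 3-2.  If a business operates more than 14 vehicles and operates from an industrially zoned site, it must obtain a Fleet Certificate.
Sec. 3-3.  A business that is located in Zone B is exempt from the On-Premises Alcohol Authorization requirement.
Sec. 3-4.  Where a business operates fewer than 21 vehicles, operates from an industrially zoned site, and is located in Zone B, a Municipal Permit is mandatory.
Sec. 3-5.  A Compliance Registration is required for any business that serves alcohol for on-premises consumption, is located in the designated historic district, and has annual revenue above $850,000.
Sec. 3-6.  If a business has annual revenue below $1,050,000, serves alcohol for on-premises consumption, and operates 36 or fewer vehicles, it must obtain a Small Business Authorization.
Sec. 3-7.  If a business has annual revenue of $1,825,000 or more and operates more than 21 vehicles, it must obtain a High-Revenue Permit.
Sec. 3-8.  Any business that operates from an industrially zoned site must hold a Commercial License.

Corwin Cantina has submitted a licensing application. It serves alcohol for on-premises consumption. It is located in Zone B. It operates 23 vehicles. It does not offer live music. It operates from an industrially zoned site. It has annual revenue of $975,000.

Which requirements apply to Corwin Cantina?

Sec. 3-1. serves alcohol for on-premises consumption → On-Premises Alcohol Authorization required.
Sec. 3-2. vehicles 23 > 14; operates from an industrially zoned site → Fleet Certificate required.
Sec. 3-3. is located in Zone B → exempt from On-Premises Alcohol Authorization.
Sec. 3-4. vehicles 23 ≥ 21; operates from an industrially zoned site; is located in Zone B → Municipal Permit not required.
Sec. 3-5. serves alcohol for on-premises consumption; is located in Zone B (not: is located in the designated historic district); revenue $975,000 > $850,000 → Compliance Registration not required.
Sec. 3-6. revenue $975,000 < $1,050,000; serves alcohol for on-premises consumption; vehicles 23 ≤ 36 → Small Business Authorization required.
Sec. 3-7. revenue $975,000 < $1,825,000; vehicles 23 > 21 → High-Revenue Permit not required.
Sec. 3-8. operates from an industrially zoned site → Commercial License required.

Commercial License, Fleet Certificate, Small Business Authorization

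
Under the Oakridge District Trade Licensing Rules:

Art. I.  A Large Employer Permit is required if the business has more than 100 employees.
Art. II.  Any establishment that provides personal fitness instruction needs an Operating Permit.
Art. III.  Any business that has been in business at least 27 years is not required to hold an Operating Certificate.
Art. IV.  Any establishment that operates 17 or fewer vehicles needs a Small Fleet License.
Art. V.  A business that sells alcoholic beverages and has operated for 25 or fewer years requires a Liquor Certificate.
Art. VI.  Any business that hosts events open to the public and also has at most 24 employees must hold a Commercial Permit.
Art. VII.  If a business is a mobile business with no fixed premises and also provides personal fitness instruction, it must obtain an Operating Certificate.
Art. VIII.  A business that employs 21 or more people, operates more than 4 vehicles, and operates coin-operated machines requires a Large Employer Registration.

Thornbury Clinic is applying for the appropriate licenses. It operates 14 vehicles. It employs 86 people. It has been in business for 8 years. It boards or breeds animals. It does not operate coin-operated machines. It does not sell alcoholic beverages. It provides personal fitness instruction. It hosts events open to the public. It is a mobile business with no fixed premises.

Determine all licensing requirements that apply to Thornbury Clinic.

Operating Certificate, Operating Permit, Small Fleet License

Art. I. employees 86 ≤ 100 → Large Employer Permit not required.
Art. II. provides personal fitness instruction → Operating Permit required.
Art. III. years in business 8 < 27 → Operating Certificate exemption does not apply.
Art. IV. vehicles 14 ≤ 17 → Small Fleet License required.
Art. V. does not sell alcoholic beverages; years in business 8 ≤ 25 → Liquor Certificate not required.
Art. VI. hosts events open to the public; employees 86 > 24 → Commercial Permit not required.
Art. VII. is a mobile business with no fixed premises; provides personal fitness instruction → Operating Certificate required.
Art. VIII. employees 86 ≥ 21; vehicles 14 > 4; does not operate coin-operated machines → Large Employer Registration not required.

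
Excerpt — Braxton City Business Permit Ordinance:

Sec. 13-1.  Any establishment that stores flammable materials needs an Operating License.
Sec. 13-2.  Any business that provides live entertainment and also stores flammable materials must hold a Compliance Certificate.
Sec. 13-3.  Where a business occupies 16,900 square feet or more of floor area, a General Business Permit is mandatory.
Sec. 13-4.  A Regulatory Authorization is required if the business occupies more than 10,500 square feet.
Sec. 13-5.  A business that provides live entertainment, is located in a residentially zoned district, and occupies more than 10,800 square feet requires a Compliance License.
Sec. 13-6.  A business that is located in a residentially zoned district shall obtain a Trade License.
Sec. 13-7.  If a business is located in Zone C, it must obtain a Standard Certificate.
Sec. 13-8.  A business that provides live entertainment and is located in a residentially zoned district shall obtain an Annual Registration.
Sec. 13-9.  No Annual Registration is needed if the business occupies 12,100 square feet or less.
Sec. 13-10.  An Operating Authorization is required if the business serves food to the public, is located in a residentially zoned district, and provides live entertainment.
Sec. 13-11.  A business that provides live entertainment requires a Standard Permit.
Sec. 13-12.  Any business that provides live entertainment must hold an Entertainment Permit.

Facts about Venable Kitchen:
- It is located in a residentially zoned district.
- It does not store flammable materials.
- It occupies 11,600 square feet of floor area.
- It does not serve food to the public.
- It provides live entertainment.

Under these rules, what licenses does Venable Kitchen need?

Compliance License, Entertainment Permit, Regulatory Authorization, Standard Permit, Trade License

Sec. 13-1. does not store flammable materials → Operating License not required.
Sec. 13-2. provides live entertainment; does not store flammable materials → Compliance Certificate not required.
Sec. 13-3. floor area 11,600 square feet < 16,900 square feet → General Business Permit not required.
Sec. 13-4. floor area 11,600 square feet > 10,500 square feet → Regulatory Authorization required.
Sec. 13-5. provides live entertainment; is located in a residentially zoned district; floor area 11,600 square feet > 10,800 square feet → Compliance License required.
Sec. 13-6. is located in a residentially zoned district → Trade License required.
Sec. 13-7. is located in a residentially zoned district (not: is located in Zone C) → Standard Certificate not required.
Sec. 13-8. provides live entertainment; is located in a residentially zoned district → Annual Registration required.
Sec. 13-9. floor area 11,600 square feet ≤ 12,100 square feet → exempt from Annual Registration.
Sec. 13-10. does not serve food to the public; is located in a residentially zoned district; provides live entertainment → Operating Authorization not required.
Sec. 13-11. provides live entertainment → Standard Permit required.
Sec. 13-12. provides live entertainment → Entertainment Permit required.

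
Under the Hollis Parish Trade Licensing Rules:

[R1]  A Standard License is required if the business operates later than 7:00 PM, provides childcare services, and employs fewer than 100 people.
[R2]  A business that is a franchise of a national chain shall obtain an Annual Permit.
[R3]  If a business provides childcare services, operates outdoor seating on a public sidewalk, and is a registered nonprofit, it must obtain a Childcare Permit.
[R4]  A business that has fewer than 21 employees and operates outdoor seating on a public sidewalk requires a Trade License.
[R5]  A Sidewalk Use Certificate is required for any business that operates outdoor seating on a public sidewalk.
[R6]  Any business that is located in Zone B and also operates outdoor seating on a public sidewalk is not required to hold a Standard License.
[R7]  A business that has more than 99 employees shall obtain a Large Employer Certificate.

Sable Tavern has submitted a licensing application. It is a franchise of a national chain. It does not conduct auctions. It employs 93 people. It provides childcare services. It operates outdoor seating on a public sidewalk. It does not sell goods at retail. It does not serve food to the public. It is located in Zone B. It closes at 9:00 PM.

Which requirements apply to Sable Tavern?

Annual Permit, Sidewalk Use Certificate

[R1] closes 9:00 PM, after 7:00 PM; provides childcare services; employees 93 < 100 → Standard License required.
[R2] is a franchise of a national chain → Annual Permit required.
[R3] provides childcare services; operates outdoor seating on a public sidewalk; is a franchise of a national chain (not: is a registered nonprofit) → Childcare Permit not required.
[R4] employees 93 ≥ 21; operates outdoor seating on a public sidewalk → Trade License not required.
[R5] operates outdoor seating on a public sidewalk → Sidewalk Use Certificate required.
[R6] is located in Zone B; operates outdoor seating on a public sidewalk → exempt from Standard License.
[R7] employees 93 ≤ 99 → Large Employer Certificate not required.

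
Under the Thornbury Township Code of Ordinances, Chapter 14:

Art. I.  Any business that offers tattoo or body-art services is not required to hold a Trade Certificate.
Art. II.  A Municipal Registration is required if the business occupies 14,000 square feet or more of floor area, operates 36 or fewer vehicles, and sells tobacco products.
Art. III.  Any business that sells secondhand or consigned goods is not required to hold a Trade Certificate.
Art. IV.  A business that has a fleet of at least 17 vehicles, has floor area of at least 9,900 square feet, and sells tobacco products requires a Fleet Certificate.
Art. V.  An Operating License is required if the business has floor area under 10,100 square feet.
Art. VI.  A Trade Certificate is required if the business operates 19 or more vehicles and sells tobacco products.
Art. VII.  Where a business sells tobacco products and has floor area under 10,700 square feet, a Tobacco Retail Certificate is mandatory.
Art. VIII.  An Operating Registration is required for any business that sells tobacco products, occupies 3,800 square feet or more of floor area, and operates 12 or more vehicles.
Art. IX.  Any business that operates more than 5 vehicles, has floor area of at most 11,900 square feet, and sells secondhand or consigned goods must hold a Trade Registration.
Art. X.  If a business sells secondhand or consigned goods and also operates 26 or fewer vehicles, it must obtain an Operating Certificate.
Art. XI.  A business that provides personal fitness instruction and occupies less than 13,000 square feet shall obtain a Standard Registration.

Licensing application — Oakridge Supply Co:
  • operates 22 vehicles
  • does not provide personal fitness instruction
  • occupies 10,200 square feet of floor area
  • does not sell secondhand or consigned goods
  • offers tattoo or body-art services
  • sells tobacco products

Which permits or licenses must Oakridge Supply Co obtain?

Fleet Certificate, Operating Registration, Tobacco Retail Certificate

Art. I. offers tattoo or body-art services → exempt from Trade Certificate.
Art. II. floor area 10,200 square feet < 14,000 square feet; vehicles 22 ≤ 36; sells tobacco products → Municipal Registration not required.
Art. III. does not sell secondhand or consigned goods → Trade Certificate exemption does not apply.
Art. IV. vehicles 22 ≥ 17; floor area 10,200 square feet ≥ 9,900 square feet; sells tobacco products → Fleet Certificate required.
Art. V. floor area 10,200 square feet ≥ 10,100 square feet → Operating License not required.
Art. VI. vehicles 22 ≥ 19; sells tobacco products → Trade Certificate required.
Art. VII. sells tobacco products; floor area 10,200 square feet < 10,700 square feet → Tobacco Retail Certificate required.
Art. VIII. sells tobacco products; floor area 10,200 square feet ≥ 3,800 square feet; vehicles 22 ≥ 12 → Operating Registration required.
Art. IX. vehicles 22 > 5; floor area 10,200 square feet ≤ 11,900 square feet; does not sell secondhand or consigned goods → Trade Registration not required.
Art. X. does not sell secondhand or consigned goods; vehicles 22 ≤ 26 → Operating Certificate not required.
Art. XI. does not provide personal fitness instruction; floor area 10,200 square feet < 13,000 square feet → Standard Registration not required.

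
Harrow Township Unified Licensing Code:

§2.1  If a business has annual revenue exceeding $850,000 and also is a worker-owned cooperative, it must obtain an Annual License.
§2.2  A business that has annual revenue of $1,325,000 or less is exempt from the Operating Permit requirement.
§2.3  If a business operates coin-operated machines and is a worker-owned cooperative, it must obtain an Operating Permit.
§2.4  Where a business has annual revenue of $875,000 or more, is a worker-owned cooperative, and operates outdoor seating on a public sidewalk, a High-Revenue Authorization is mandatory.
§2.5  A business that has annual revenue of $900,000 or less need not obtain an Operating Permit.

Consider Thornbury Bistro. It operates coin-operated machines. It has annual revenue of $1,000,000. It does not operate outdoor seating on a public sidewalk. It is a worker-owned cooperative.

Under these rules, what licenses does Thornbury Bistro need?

Annual License

§2.1 revenue $1,000,000 > $850,000; is a worker-owned cooperative → Annual License required.
§2.2 revenue $1,000,000 ≤ $1,325,000 → exempt from Operating Permit.
§2.3 operates coin-operated machines; is a worker-owned cooperative → Operating Permit required.
§2.4 revenue $1,000,000 ≥ $875,000; is a worker-owned cooperative; does not operate outdoor seating on a public sidewalk → High-Revenue Authorization not required.
§2.5 revenue $1,000,000 > $900,000 → Operating Permit exemption does not apply.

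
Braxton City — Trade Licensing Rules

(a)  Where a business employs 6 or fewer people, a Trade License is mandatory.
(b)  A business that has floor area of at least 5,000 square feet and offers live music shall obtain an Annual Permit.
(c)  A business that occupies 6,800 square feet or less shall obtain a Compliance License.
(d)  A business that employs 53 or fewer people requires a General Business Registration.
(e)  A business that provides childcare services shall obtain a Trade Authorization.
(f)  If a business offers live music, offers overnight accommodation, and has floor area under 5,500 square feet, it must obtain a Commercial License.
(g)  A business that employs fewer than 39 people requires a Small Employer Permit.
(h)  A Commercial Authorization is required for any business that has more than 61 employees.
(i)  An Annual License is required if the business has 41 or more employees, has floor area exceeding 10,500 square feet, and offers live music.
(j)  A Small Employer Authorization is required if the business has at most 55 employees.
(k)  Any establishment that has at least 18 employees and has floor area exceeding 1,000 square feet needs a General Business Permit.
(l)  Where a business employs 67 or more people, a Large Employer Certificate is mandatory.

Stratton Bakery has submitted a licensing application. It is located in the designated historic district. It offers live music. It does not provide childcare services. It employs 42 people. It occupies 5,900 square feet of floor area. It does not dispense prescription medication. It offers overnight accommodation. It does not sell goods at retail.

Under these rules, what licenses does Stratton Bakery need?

(a) employees 42 > 6 → Trade License not required.
(b) floor area 5,900 square feet ≥ 5,000 square feet; offers live music → Annual Permit required.
(c) floor area 5,900 square feet ≤ 6,800 square feet → Compliance License required.
(d) employees 42 ≤ 53 → General Business Registration required.
(e) does not provide childcare services → Trade Authorization not required.
(f) offers live music; offers overnight accommodation; floor area 5,900 square feet ≥ 5,500 square feet → Commercial License not required.
(g) employees 42 ≥ 39 → Small Employer Permit not required.
(h) employees 42 ≤ 61 → Commercial Authorization not required.
(i) employees 42 ≥ 41; floor area 5,900 square feet ≤ 10,500 square feet; offers live music → Annual License not required.
(j) employees 42 ≤ 55 → Small Employer Authorization required.
(k) employees 42 ≥ 18; floor area 5,900 square feet > 1,000 square feet → General Business Permit required.
(l) employees 42 < 67 → Large Employer Certificate not required.

Annual Permit, Compliance License, General Business Permit, General Business Registration, Small Employer Authorization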